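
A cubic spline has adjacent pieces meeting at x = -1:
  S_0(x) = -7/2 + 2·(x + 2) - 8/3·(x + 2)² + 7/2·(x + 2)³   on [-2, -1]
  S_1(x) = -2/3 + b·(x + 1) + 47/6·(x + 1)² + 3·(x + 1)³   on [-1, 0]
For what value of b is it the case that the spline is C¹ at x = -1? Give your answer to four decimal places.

7.1667

S_0'(x) = 2 - 16/3·(x + 2) + 21/2·(x + 2)², so S_0'(-1) = 43/6. On the right, S_1'(-1) = b, so b = 43/6.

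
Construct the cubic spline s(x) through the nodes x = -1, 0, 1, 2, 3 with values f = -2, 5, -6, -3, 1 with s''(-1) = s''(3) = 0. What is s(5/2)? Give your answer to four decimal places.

-0.6049

Let m_i = s''(x_i). Step sizes h_i = 1, 1, 1, 1; slopes of the chords Δ_i = (y_(i+1) - y_i)/h_i = 7, -11, 3, 4.
  1·m_0 + 4·m_1 + 1·m_2 = 6(Δ_1 - Δ_0) = -108
  1·m_1 + 4·m_2 + 1·m_3 = 6(Δ_2 - Δ_1) = 84
  1·m_2 + 4·m_3 + 1·m_4 = 6(Δ_3 - Δ_2) = 6
Natural end conditions: m_0 = m_4 = 0.
Forward elimination and back-substitution give m_0 = 0, m_1 = -975/28, m_2 = 219/7, m_3 = -177/28, m_4 = 0.
On [2, 3], s(x) = -3 + 171/28·(x - 2) - 177/56·(x - 2)² + 59/56·(x - 2)³.
With (x - 2) = 1/2: s(5/2) = -271/448.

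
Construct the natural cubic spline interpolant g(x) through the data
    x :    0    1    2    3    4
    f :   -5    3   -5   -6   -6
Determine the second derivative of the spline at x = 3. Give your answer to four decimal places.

-3.1071

Write M_i for g''(x_i). With h_i = 1, 1, 1, 1 and divided differences Δ_i = 8, -8, -1, 0, the continuity of g' gives the tridiagonal system
  1·M_0 + 4·M_1 + 1·M_2 = 6(Δ_1 - Δ_0) = -96
  1·M_1 + 4·M_2 + 1·M_3 = 6(Δ_2 - Δ_1) = 42
  1·M_2 + 4·M_3 + 1·M_4 = 6(Δ_3 - Δ_2) = 6
Natural end conditions: M_0 = M_4 = 0.
Hence M_0 = 0, M_1 = -801/28, M_2 = 129/7, M_3 = -87/28, M_4 = 0.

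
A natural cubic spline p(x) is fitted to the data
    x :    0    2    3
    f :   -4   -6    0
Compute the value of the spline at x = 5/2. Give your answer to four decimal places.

-3.4375

Put σ_i = p'' at the i-th knot. Here h = (2, 1) and Δ = (-1, 6), so the interior equations h_(i-1)·σ_(i-1) + 2(h_(i-1)+h_i)·σ_i + h_i·σ_(i+1) = 6(Δ_i − Δ_(i-1)) read
  2·σ_0 + 6·σ_1 + 1·σ_2 = 6(Δ_1 - Δ_0) = 42
Natural end conditions: σ_0 = σ_2 = 0.
Solving the tridiagonal system: σ_0 = 0, σ_1 = 7, σ_2 = 0.
On [2, 3], p(x) = -6 + 11/3·(x - 2) + 7/2·(x - 2)² - 7/6·(x - 2)³.
With (x - 2) = 1/2: p(5/2) = -55/16.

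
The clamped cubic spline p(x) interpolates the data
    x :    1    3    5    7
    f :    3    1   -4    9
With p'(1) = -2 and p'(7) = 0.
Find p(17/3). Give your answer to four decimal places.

0.4864

Put σ_i = p'' at the i-th knot. Here h = (2, 2, 2) and Δ = (-1, -5/2, 13/2), so the interior equations h_(i-1)·σ_(i-1) + 2(h_(i-1)+h_i)·σ_i + h_i·σ_(i+1) = 6(Δ_i − Δ_(i-1)) read
  2·σ_0 + 8·σ_1 + 2·σ_2 = 6(Δ_1 - Δ_0) = -9
  2·σ_1 + 8·σ_2 + 2·σ_3 = 6(Δ_2 - Δ_1) = 54
Clamped end conditions give two more equations: 2h_0·σ_0 + h_0·σ_1 = 6(Δ_0 - p'(1)) = 6 and h_2·σ_2 + 2h_2·σ_3 = 6(p'(7) - Δ_2) = -39.
Solving the tridiagonal system: σ_0 = 61/15, σ_1 = -77/15, σ_2 = 359/30, σ_3 = -236/15.
On [5, 7], p(x) = -4 + 113/30·(x - 5) + 359/60·(x - 5)² - 277/120·(x - 5)³.
With (x - 5) = 2/3: p(17/3) = 197/405.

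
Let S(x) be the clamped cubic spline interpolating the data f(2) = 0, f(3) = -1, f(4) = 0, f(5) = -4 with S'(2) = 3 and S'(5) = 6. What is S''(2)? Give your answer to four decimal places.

-18.4000

Write m_i for S''(x_i). With h_i = 1, 1, 1 and divided differences Δ_i = -1, 1, -4, the continuity of S' gives the tridiagonal system
  1·m_0 + 4·m_1 + 1·m_2 = 6(Δ_1 - Δ_0) = 12
  1·m_1 + 4·m_2 + 1·m_3 = 6(Δ_2 - Δ_1) = -30
Clamped end conditions give two more equations: 2h_0·m_0 + h_0·m_1 = 6(Δ_0 - S'(2)) = -24 and h_2·m_2 + 2h_2·m_3 = 6(S'(5) - Δ_2) = 60.
Solving: m_0 = -92/5, m_1 = 64/5, m_2 = -104/5, m_3 = 202/5.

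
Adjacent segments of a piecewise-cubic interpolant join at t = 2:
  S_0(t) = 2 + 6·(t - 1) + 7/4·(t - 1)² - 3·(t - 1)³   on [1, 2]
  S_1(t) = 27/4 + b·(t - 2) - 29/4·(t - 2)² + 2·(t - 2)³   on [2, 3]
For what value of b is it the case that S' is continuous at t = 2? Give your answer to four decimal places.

S_0'(t) = 6 + 7/2·(t - 1) - 9·(t - 1)², so S_0'(2) = 1/2. On the right, S_1'(2) = b, so b = 1/2.

0.5000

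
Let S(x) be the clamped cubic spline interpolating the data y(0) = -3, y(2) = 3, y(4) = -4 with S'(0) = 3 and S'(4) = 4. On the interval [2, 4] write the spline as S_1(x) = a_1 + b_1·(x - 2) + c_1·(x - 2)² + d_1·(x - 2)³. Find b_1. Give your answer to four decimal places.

-2.1250

With σ_i denoting the second derivative at x_i, h_i = 2, 2, and Δ_i = (y_(i+1) − y_i)/h_i = 3, -7/2:
  2·σ_0 + 8·σ_1 + 2·σ_2 = 6(Δ_1 - Δ_0) = -39
Clamped end conditions give two more equations: 2h_0·σ_0 + h_0·σ_1 = 6(Δ_0 - S'(0)) = 0 and h_1·σ_1 + 2h_1·σ_2 = 6(S'(4) - Δ_1) = 45.
Forward elimination and back-substitution give σ_0 = 41/8, σ_1 = -41/4, σ_2 = 131/8.
On [2, 4], with S_1(x) = a_1 + b_1·(x - 2) + c_1·(x - 2)² + d_1·(x - 2)³: c_1 = σ_1/2 = -41/8, d_1 = (σ_2 - σ_1)/(6h_1) = 71/32, b_1 = Δ_1 - h_1(2σ_1 + σ_2)/6 = -17/8.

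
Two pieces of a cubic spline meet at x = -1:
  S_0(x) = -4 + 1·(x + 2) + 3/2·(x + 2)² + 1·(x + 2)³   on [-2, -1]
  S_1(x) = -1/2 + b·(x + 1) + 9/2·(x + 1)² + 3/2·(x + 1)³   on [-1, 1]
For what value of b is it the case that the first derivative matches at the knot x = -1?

7

S_0'(x) = 1 + 3·(x + 2) + 3·(x + 2)², so S_0'(-1) = 7. On the right, S_1'(-1) = b, so b = 7.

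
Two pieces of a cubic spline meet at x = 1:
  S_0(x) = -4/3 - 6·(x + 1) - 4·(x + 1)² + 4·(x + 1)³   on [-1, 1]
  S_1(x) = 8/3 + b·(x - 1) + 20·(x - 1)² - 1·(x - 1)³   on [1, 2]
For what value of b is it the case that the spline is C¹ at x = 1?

26

S_0'(x) = -6 - 8·(x + 1) + 12·(x + 1)², so S_0'(1) = 26. On the right, S_1'(1) = b, so b = 26.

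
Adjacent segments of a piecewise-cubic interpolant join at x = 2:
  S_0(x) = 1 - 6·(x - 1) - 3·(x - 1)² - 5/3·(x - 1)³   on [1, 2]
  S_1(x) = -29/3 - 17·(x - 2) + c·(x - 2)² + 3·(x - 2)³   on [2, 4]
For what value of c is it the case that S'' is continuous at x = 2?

-8

S_0''(x) = -6 - 10·(x - 1), so S_0''(2) = -16. On the right, S_1''(2) = 2c, so c = -8.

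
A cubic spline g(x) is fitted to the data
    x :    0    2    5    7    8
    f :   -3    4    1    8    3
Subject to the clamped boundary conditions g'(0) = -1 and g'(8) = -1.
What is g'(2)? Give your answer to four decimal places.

2.2225

Write M_i for g''(x_i). With h_i = 2, 3, 2, 1 and divided differences Δ_i = 7/2, -1, 7/2, -5, the continuity of g' gives the tridiagonal system
  2·M_0 + 10·M_1 + 3·M_2 = 6(Δ_1 - Δ_0) = -27
  3·M_1 + 10·M_2 + 2·M_3 = 6(Δ_2 - Δ_1) = 27
  2·M_2 + 6·M_3 + 1·M_4 = 6(Δ_3 - Δ_2) = -51
Clamped end conditions give two more equations: 2h_0·M_0 + h_0·M_1 = 6(Δ_0 - g'(0)) = 27 and h_3·M_3 + 2h_3·M_4 = 6(g'(8) - Δ_3) = 24.
Hence M_0 = 3741/364, M_1 = -642/91, M_2 = 1395/182, M_3 = -1296/91, M_4 = 1740/91.
On [2, 5], g'(x) = b_1 + 2c_1·(x - 2) + 3d_1·(x - 2)² with b_1 = Δ_1 - h_1(2M_1 + M_2)/6 = 809/364, c_1 = M_1/2 = -321/91, d_1 = (M_2 - M_1)/(6h_1) = 893/1092. So g'(2) = 809/364.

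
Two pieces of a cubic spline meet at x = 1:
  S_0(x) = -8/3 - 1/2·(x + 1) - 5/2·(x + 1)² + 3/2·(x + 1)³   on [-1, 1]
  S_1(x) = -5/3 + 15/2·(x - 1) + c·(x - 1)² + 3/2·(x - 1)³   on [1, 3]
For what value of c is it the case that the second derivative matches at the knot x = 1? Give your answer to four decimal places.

6.5000

S_0''(x) = -5 + 9·(x + 1), so S_0''(1) = 13. On the right, S_1''(1) = 2c, so c = 13/2.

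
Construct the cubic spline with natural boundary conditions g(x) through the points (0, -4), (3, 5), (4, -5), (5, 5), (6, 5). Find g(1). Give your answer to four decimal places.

With σ_i denoting the second derivative at x_i, h_i = 3, 1, 1, 1, and Δ_i = (y_(i+1) − y_i)/h_i = 3, -10, 10, 0:
  3·σ_0 + 8·σ_1 + 1·σ_2 = 6(Δ_1 - Δ_0) = -78
  1·σ_1 + 4·σ_2 + 1·σ_3 = 6(Δ_2 - Δ_1) = 120
  1·σ_2 + 4·σ_3 + 1·σ_4 = 6(Δ_3 - Δ_2) = -60
Natural end conditions: σ_0 = σ_4 = 0.
Solving the tridiagonal system: σ_0 = 0, σ_1 = -855/58, σ_2 = 1158/29, σ_3 = -1449/58, σ_4 = 0.
On [0, 3], g(x) = -4 + 1203/116·x + 0·x² - 95/116·x³.
With x = 1: g(1) = 161/29.

5.5517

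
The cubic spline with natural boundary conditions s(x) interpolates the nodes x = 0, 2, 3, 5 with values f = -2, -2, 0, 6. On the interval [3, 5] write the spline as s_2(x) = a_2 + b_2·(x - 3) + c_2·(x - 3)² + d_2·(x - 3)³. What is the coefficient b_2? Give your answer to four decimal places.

Write m_i for s''(x_i). With h_i = 2, 1, 2 and divided differences Δ_i = 0, 2, 3, the continuity of s' gives the tridiagonal system
  2·m_0 + 6·m_1 + 1·m_2 = 6(Δ_1 - Δ_0) = 12
  1·m_1 + 6·m_2 + 2·m_3 = 6(Δ_2 - Δ_1) = 6
Natural end conditions: m_0 = m_3 = 0.
Forward elimination and back-substitution give m_0 = 0, m_1 = 66/35, m_2 = 24/35, m_3 = 0.
On [3, 5], with s_2(x) = a_2 + b_2·(x - 3) + c_2·(x - 3)² + d_2·(x - 3)³: c_2 = m_2/2 = 12/35, d_2 = (m_3 - m_2)/(6h_2) = -2/35, b_2 = Δ_2 - h_2(2m_2 + m_3)/6 = 89/35.

2.5429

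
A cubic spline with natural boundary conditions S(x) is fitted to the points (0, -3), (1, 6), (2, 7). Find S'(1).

5

Write m_i for S''(x_i). With h_i = 1, 1 and divided differences Δ_i = 9, 1, the continuity of S' gives the tridiagonal system
  1·m_0 + 4·m_1 + 1·m_2 = 6(Δ_1 - Δ_0) = -48
Natural end conditions: m_0 = m_2 = 0.
Hence m_0 = 0, m_1 = -12, m_2 = 0.
On [1, 2], S'(x) = b_1 + 2c_1·(x - 1) + 3d_1·(x - 1)² with b_1 = Δ_1 - h_1(2m_1 + m_2)/6 = 5, c_1 = m_1/2 = -6, d_1 = (m_2 - m_1)/(6h_1) = 2. So S'(1) = 5.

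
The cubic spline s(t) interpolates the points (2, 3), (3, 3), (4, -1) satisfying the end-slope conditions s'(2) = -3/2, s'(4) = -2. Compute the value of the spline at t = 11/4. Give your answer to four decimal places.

Write M_i for s''(x_i). With h_i = 1, 1 and divided differences Δ_i = 0, -4, the continuity of s' gives the tridiagonal system
  1·M_0 + 4·M_1 + 1·M_2 = 6(Δ_1 - Δ_0) = -24
Clamped end conditions give two more equations: 2h_0·M_0 + h_0·M_1 = 6(Δ_0 - s'(2)) = 9 and h_1·M_1 + 2h_1·M_2 = 6(s'(4) - Δ_1) = 12.
Solving: M_0 = 41/4, M_1 = -23/2, M_2 = 47/4.
On [2, 3], s(t) = 3 - 3/2·(t - 2) + 41/8·(t - 2)² - 29/8·(t - 2)³.
With (t - 2) = 3/4: s(11/4) = 1653/512.

3.2285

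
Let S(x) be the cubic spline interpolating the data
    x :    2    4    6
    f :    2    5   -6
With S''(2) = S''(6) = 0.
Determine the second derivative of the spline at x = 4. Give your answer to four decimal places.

-5.2500

With M_i denoting the second derivative at x_i, h_i = 2, 2, and Δ_i = (y_(i+1) − y_i)/h_i = 3/2, -11/2:
  2·M_0 + 8·M_1 + 2·M_2 = 6(Δ_1 - Δ_0) = -42
Natural end conditions: M_0 = M_2 = 0.
Solving: M_0 = 0, M_1 = -21/4, M_2 = 0.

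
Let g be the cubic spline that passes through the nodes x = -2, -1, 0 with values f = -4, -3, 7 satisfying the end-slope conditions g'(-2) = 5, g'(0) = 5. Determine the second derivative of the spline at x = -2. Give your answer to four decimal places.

Put σ_i = g'' at the i-th knot. Here h = (1, 1) and Δ = (1, 10), so the interior equations h_(i-1)·σ_(i-1) + 2(h_(i-1)+h_i)·σ_i + h_i·σ_(i+1) = 6(Δ_i − Δ_(i-1)) read
  1·σ_0 + 4·σ_1 + 1·σ_2 = 6(Δ_1 - Δ_0) = 54
Clamped end conditions give two more equations: 2h_0·σ_0 + h_0·σ_1 = 6(Δ_0 - g'(-2)) = -24 and h_1·σ_1 + 2h_1·σ_2 = 6(g'(0) - Δ_1) = -30.
Forward elimination and back-substitution give σ_0 = -51/2, σ_1 = 27, σ_2 = -57/2.

-25.5000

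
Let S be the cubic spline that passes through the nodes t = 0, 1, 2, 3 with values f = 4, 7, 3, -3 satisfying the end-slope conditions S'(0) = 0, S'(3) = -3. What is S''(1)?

-14

Put M_i = S'' at the i-th knot. Here h = (1, 1, 1) and Δ = (3, -4, -6), so the interior equations h_(i-1)·M_(i-1) + 2(h_(i-1)+h_i)·M_i + h_i·M_(i+1) = 6(Δ_i − Δ_(i-1)) read
  1·M_0 + 4·M_1 + 1·M_2 = 6(Δ_1 - Δ_0) = -42
  1·M_1 + 4·M_2 + 1·M_3 = 6(Δ_2 - Δ_1) = -12
Clamped end conditions give two more equations: 2h_0·M_0 + h_0·M_1 = 6(Δ_0 - S'(0)) = 18 and h_2·M_2 + 2h_2·M_3 = 6(S'(3) - Δ_2) = 18.
Solving the tridiagonal system: M_0 = 16, M_1 = -14, M_2 = -2, M_3 = 10.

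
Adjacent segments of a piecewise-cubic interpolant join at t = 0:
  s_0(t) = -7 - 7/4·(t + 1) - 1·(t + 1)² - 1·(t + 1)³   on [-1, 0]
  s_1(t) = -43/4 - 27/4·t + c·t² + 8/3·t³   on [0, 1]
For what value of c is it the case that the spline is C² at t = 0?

s_0''(t) = -2 - 6·(t + 1), so s_0''(0) = -8. On the right, s_1''(0) = 2c, so c = -4.

-4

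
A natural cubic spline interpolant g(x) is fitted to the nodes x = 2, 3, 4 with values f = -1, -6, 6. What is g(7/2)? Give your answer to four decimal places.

Write σ_i for g''(x_i). With h_i = 1, 1 and divided differences Δ_i = -5, 12, the continuity of g' gives the tridiagonal system
  1·σ_0 + 4·σ_1 + 1·σ_2 = 6(Δ_1 - Δ_0) = 102
Natural end conditions: σ_0 = σ_2 = 0.
Solving: σ_0 = 0, σ_1 = 51/2, σ_2 = 0.
On [3, 4], g(x) = -6 + 7/2·(x - 3) + 51/4·(x - 3)² - 17/4·(x - 3)³.
With (x - 3) = 1/2: g(7/2) = -51/32.

-1.5938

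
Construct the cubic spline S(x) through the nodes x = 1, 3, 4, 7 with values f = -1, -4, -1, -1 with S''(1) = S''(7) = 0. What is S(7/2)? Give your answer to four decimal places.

Write M_i for S''(x_i). With h_i = 2, 1, 3 and divided differences Δ_i = -3/2, 3, 0, the continuity of S' gives the tridiagonal system
  2·M_0 + 6·M_1 + 1·M_2 = 6(Δ_1 - Δ_0) = 27
  1·M_1 + 8·M_2 + 3·M_3 = 6(Δ_2 - Δ_1) = -18
Natural end conditions: M_0 = M_3 = 0.
Solving the tridiagonal system: M_0 = 0, M_1 = 234/47, M_2 = -135/47, M_3 = 0.
On [3, 4], S(x) = -4 + 171/94·(x - 3) + 117/47·(x - 3)² - 123/94·(x - 3)³.
With (x - 3) = 1/2: S(7/2) = -1979/752.

-2.6316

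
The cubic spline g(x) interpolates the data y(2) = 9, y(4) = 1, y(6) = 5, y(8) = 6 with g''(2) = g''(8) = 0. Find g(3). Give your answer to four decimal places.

With m_i denoting the second derivative at x_i, h_i = 2, 2, 2, and Δ_i = (y_(i+1) − y_i)/h_i = -4, 2, 1/2:
  2·m_0 + 8·m_1 + 2·m_2 = 6(Δ_1 - Δ_0) = 36
  2·m_1 + 8·m_2 + 2·m_3 = 6(Δ_2 - Δ_1) = -9
Natural end conditions: m_0 = m_3 = 0.
Solving: m_0 = 0, m_1 = 51/10, m_2 = -12/5, m_3 = 0.
On [2, 4], g(x) = 9 - 57/10·(x - 2) + 0·(x - 2)² + 17/40·(x - 2)³.
With (x - 2) = 1: g(3) = 149/40.

3.7250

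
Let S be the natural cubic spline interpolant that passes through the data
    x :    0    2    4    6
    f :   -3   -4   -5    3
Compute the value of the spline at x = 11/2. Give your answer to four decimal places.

0.4375

Put M_i = S'' at the i-th knot. Here h = (2, 2, 2) and Δ = (-1/2, -1/2, 4), so the interior equations h_(i-1)·M_(i-1) + 2(h_(i-1)+h_i)·M_i + h_i·M_(i+1) = 6(Δ_i − Δ_(i-1)) read
  2·M_0 + 8·M_1 + 2·M_2 = 6(Δ_1 - Δ_0) = 0
  2·M_1 + 8·M_2 + 2·M_3 = 6(Δ_2 - Δ_1) = 27
Natural end conditions: M_0 = M_3 = 0.
Solving the tridiagonal system: M_0 = 0, M_1 = -9/10, M_2 = 18/5, M_3 = 0.
On [4, 6], S(x) = -5 + 8/5·(x - 4) + 9/5·(x - 4)² - 3/10·(x - 4)³.
With (x - 4) = 3/2: S(11/2) = 7/16.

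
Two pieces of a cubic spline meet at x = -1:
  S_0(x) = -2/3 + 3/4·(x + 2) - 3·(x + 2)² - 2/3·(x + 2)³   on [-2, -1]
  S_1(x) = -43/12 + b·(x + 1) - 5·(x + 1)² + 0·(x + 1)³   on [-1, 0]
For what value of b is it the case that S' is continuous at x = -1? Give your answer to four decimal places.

-7.2500

S_0'(x) = 3/4 - 6·(x + 2) - 2·(x + 2)², so S_0'(-1) = -29/4. On the right, S_1'(-1) = b, so b = -29/4.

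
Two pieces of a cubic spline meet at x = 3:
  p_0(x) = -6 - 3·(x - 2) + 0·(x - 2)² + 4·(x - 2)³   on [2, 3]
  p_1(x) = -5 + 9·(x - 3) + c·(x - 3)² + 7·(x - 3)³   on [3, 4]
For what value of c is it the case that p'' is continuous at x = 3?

12

p_0''(x) = 0 + 24·(x - 2), so p_0''(3) = 24. On the right, p_1''(3) = 2c, so c = 12.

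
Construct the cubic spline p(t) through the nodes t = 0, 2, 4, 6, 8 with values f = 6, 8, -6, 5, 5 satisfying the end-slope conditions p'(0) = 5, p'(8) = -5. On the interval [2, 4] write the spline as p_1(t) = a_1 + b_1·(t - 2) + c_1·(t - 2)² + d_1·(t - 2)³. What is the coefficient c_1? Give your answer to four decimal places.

Let σ_i = p''(x_i). Step sizes h_i = 2, 2, 2, 2; slopes of the chords Δ_i = (y_(i+1) - y_i)/h_i = 1, -7, 11/2, 0.
  2·σ_0 + 8·σ_1 + 2·σ_2 = 6(Δ_1 - Δ_0) = -48
  2·σ_1 + 8·σ_2 + 2·σ_3 = 6(Δ_2 - Δ_1) = 75
  2·σ_2 + 8·σ_3 + 2·σ_4 = 6(Δ_3 - Δ_2) = -33
Clamped end conditions give two more equations: 2h_0·σ_0 + h_0·σ_1 = 6(Δ_0 - p'(0)) = -24 and h_3·σ_3 + 2h_3·σ_4 = 6(p'(8) - Δ_3) = -30.
Solving: σ_0 = -173/112, σ_1 = -499/56, σ_2 = 211/16, σ_3 = -355/56, σ_4 = -485/112.
On [2, 4], with p_1(t) = a_1 + b_1·(t - 2) + c_1·(t - 2)² + d_1·(t - 2)³: c_1 = σ_1/2 = -499/112, d_1 = (σ_2 - σ_1)/(6h_1) = 825/448, b_1 = Δ_1 - h_1(2σ_1 + σ_2)/6 = -611/112.

-4.4554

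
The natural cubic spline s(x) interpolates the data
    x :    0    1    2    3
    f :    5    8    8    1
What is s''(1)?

With M_i denoting the second derivative at x_i, h_i = 1, 1, 1, and Δ_i = (y_(i+1) − y_i)/h_i = 3, 0, -7:
  1·M_0 + 4·M_1 + 1·M_2 = 6(Δ_1 - Δ_0) = -18
  1·M_1 + 4·M_2 + 1·M_3 = 6(Δ_2 - Δ_1) = -42
Natural end conditions: M_0 = M_3 = 0.
Solving: M_0 = 0, M_1 = -2, M_2 = -10, M_3 = 0.

-2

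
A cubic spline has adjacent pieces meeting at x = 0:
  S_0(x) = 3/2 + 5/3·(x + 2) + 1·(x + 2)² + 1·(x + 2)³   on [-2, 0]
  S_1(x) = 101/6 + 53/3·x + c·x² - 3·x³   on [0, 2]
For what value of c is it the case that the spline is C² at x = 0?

7

S_0''(x) = 2 + 6·(x + 2), so S_0''(0) = 14. On the right, S_1''(0) = 2c, so c = 7.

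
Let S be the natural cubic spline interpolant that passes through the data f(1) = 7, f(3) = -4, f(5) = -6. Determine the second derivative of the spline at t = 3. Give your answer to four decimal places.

With M_i denoting the second derivative at x_i, h_i = 2, 2, and Δ_i = (y_(i+1) − y_i)/h_i = -11/2, -1:
  2·M_0 + 8·M_1 + 2·M_2 = 6(Δ_1 - Δ_0) = 27
Natural end conditions: M_0 = M_2 = 0.
Solving the tridiagonal system: M_0 = 0, M_1 = 27/8, M_2 = 0.

3.3750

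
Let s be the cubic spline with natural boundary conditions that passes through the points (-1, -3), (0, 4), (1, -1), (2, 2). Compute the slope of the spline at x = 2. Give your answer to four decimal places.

With M_i denoting the second derivative at x_i, h_i = 1, 1, 1, and Δ_i = (y_(i+1) − y_i)/h_i = 7, -5, 3:
  1·M_0 + 4·M_1 + 1·M_2 = 6(Δ_1 - Δ_0) = -72
  1·M_1 + 4·M_2 + 1·M_3 = 6(Δ_2 - Δ_1) = 48
Natural end conditions: M_0 = M_3 = 0.
Hence M_0 = 0, M_1 = -112/5, M_2 = 88/5, M_3 = 0.
On [1, 2], s'(x) = b_2 + 2c_2·(x - 1) + 3d_2·(x - 1)² with b_2 = Δ_2 - h_2(2M_2 + M_3)/6 = -43/15, c_2 = M_2/2 = 44/5, d_2 = (M_3 - M_2)/(6h_2) = -44/15. So s'(2) = 89/15.

5.9333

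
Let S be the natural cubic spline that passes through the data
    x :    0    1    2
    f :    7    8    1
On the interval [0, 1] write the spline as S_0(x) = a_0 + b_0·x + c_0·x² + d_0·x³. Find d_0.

-2

Let m_i = S''(x_i). Step sizes h_i = 1, 1; slopes of the chords Δ_i = (y_(i+1) - y_i)/h_i = 1, -7.
  1·m_0 + 4·m_1 + 1·m_2 = 6(Δ_1 - Δ_0) = -48
Natural end conditions: m_0 = m_2 = 0.
Solving: m_0 = 0, m_1 = -12, m_2 = 0.
On [0, 1], with S_0(x) = a_0 + b_0·x + c_0·x² + d_0·x³: c_0 = m_0/2 = 0, d_0 = (m_1 - m_0)/(6h_0) = -2, b_0 = Δ_0 - h_0(2m_0 + m_1)/6 = 3.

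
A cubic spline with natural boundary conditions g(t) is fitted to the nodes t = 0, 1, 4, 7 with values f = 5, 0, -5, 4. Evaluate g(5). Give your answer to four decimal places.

-3.0473

Put M_i = g'' at the i-th knot. Here h = (1, 3, 3) and Δ = (-5, -5/3, 3), so the interior equations h_(i-1)·M_(i-1) + 2(h_(i-1)+h_i)·M_i + h_i·M_(i+1) = 6(Δ_i − Δ_(i-1)) read
  1·M_0 + 8·M_1 + 3·M_2 = 6(Δ_1 - Δ_0) = 20
  3·M_1 + 12·M_2 + 3·M_3 = 6(Δ_2 - Δ_1) = 28
Natural end conditions: M_0 = M_3 = 0.
Solving: M_0 = 0, M_1 = 52/29, M_2 = 164/87, M_3 = 0.
On [4, 7], g(t) = -5 + 97/87·(t - 4) + 82/87·(t - 4)² - 82/783·(t - 4)³.
With (t - 4) = 1: g(5) = -2386/783.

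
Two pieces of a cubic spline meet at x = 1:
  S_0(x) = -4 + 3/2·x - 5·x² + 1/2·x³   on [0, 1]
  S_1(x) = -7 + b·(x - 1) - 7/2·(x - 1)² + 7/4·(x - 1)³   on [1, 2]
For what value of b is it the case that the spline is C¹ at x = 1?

-7

S_0'(x) = 3/2 - 10·x + 3/2·x², so S_0'(1) = -7. On the right, S_1'(1) = b, so b = -7.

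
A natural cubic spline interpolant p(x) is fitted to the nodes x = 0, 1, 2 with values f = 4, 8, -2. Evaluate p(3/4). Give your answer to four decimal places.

8.1484

With M_i denoting the second derivative at x_i, h_i = 1, 1, and Δ_i = (y_(i+1) − y_i)/h_i = 4, -10:
  1·M_0 + 4·M_1 + 1·M_2 = 6(Δ_1 - Δ_0) = -84
Natural end conditions: M_0 = M_2 = 0.
Solving: M_0 = 0, M_1 = -21, M_2 = 0.
On [0, 1], p(x) = 4 + 15/2·x + 0·x² - 7/2·x³.
With x = 3/4: p(3/4) = 1043/128.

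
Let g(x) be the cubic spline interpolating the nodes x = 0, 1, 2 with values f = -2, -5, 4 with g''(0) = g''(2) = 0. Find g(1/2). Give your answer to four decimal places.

-4.6250

Write M_i for g''(x_i). With h_i = 1, 1 and divided differences Δ_i = -3, 9, the continuity of g' gives the tridiagonal system
  1·M_0 + 4·M_1 + 1·M_2 = 6(Δ_1 - Δ_0) = 72
Natural end conditions: M_0 = M_2 = 0.
Solving the tridiagonal system: M_0 = 0, M_1 = 18, M_2 = 0.
On [0, 1], g(x) = -2 - 6·x + 0·x² + 3·x³.
With x = 1/2: g(1/2) = -37/8.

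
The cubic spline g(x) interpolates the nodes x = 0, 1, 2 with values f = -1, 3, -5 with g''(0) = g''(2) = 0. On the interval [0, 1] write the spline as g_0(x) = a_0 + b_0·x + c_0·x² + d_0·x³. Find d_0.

-3

Let m_i = g''(x_i). Step sizes h_i = 1, 1; slopes of the chords Δ_i = (y_(i+1) - y_i)/h_i = 4, -8.
  1·m_0 + 4·m_1 + 1·m_2 = 6(Δ_1 - Δ_0) = -72
Natural end conditions: m_0 = m_2 = 0.
Solving: m_0 = 0, m_1 = -18, m_2 = 0.
On [0, 1], with g_0(x) = a_0 + b_0·x + c_0·x² + d_0·x³: c_0 = m_0/2 = 0, d_0 = (m_1 - m_0)/(6h_0) = -3, b_0 = Δ_0 - h_0(2m_0 + m_1)/6 = 7.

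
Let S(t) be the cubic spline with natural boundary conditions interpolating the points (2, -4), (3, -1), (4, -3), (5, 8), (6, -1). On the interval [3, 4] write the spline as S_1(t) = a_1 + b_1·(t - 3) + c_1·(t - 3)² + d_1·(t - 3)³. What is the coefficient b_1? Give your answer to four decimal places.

Put σ_i = S'' at the i-th knot. Here h = (1, 1, 1, 1) and Δ = (3, -2, 11, -9), so the interior equations h_(i-1)·σ_(i-1) + 2(h_(i-1)+h_i)·σ_i + h_i·σ_(i+1) = 6(Δ_i − Δ_(i-1)) read
  1·σ_0 + 4·σ_1 + 1·σ_2 = 6(Δ_1 - Δ_0) = -30
  1·σ_1 + 4·σ_2 + 1·σ_3 = 6(Δ_2 - Δ_1) = 78
  1·σ_2 + 4·σ_3 + 1·σ_4 = 6(Δ_3 - Δ_2) = -120
Natural end conditions: σ_0 = σ_4 = 0.
Hence σ_0 = 0, σ_1 = -63/4, σ_2 = 33, σ_3 = -153/4, σ_4 = 0.
On [3, 4], with S_1(t) = a_1 + b_1·(t - 3) + c_1·(t - 3)² + d_1·(t - 3)³: c_1 = σ_1/2 = -63/8, d_1 = (σ_2 - σ_1)/(6h_1) = 65/8, b_1 = Δ_1 - h_1(2σ_1 + σ_2)/6 = -9/4.

-2.2500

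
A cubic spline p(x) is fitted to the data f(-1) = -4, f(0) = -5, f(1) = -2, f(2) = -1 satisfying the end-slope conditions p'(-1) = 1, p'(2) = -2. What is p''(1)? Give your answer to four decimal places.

-3.6000

Write M_i for p''(x_i). With h_i = 1, 1, 1 and divided differences Δ_i = -1, 3, 1, the continuity of p' gives the tridiagonal system
  1·M_0 + 4·M_1 + 1·M_2 = 6(Δ_1 - Δ_0) = 24
  1·M_1 + 4·M_2 + 1·M_3 = 6(Δ_2 - Δ_1) = -12
Clamped end conditions give two more equations: 2h_0·M_0 + h_0·M_1 = 6(Δ_0 - p'(-1)) = -12 and h_2·M_2 + 2h_2·M_3 = 6(p'(2) - Δ_2) = -18.
Solving the tridiagonal system: M_0 = -54/5, M_1 = 48/5, M_2 = -18/5, M_3 = -36/5.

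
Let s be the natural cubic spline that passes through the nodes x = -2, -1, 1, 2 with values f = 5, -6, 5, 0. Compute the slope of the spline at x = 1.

Let σ_i = s''(x_i). Step sizes h_i = 1, 2, 1; slopes of the chords Δ_i = (y_(i+1) - y_i)/h_i = -11, 11/2, -5.
  1·σ_0 + 6·σ_1 + 2·σ_2 = 6(Δ_1 - Δ_0) = 99
  2·σ_1 + 6·σ_2 + 1·σ_3 = 6(Δ_2 - Δ_1) = -63
Natural end conditions: σ_0 = σ_3 = 0.
Solving: σ_0 = 0, σ_1 = 45/2, σ_2 = -18, σ_3 = 0.
On [1, 2], s'(x) = b_2 + 2c_2·(x - 1) + 3d_2·(x - 1)² with b_2 = Δ_2 - h_2(2σ_2 + σ_3)/6 = 1, c_2 = σ_2/2 = -9, d_2 = (σ_3 - σ_2)/(6h_2) = 3. So s'(1) = 1.

1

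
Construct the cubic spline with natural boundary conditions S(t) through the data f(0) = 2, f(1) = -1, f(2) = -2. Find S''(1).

Put σ_i = S'' at the i-th knot. Here h = (1, 1) and Δ = (-3, -1), so the interior equations h_(i-1)·σ_(i-1) + 2(h_(i-1)+h_i)·σ_i + h_i·σ_(i+1) = 6(Δ_i − Δ_(i-1)) read
  1·σ_0 + 4·σ_1 + 1·σ_2 = 6(Δ_1 - Δ_0) = 12
Natural end conditions: σ_0 = σ_2 = 0.
Solving the tridiagonal system: σ_0 = 0, σ_1 = 3, σ_2 = 0.

3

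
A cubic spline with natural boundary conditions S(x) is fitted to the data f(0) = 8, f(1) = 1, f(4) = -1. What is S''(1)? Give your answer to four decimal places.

4.7500

Write M_i for S''(x_i). With h_i = 1, 3 and divided differences Δ_i = -7, -2/3, the continuity of S' gives the tridiagonal system
  1·M_0 + 8·M_1 + 3·M_2 = 6(Δ_1 - Δ_0) = 38
Natural end conditions: M_0 = M_2 = 0.
Solving: M_0 = 0, M_1 = 19/4, M_2 = 0.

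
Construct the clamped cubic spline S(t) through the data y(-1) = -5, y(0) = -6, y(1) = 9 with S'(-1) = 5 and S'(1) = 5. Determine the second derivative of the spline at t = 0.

Put m_i = S'' at the i-th knot. Here h = (1, 1) and Δ = (-1, 15), so the interior equations h_(i-1)·m_(i-1) + 2(h_(i-1)+h_i)·m_i + h_i·m_(i+1) = 6(Δ_i − Δ_(i-1)) read
  1·m_0 + 4·m_1 + 1·m_2 = 6(Δ_1 - Δ_0) = 96
Clamped end conditions give two more equations: 2h_0·m_0 + h_0·m_1 = 6(Δ_0 - S'(-1)) = -36 and h_1·m_1 + 2h_1·m_2 = 6(S'(1) - Δ_1) = -60.
Forward elimination and back-substitution give m_0 = -42, m_1 = 48, m_2 = -54.

48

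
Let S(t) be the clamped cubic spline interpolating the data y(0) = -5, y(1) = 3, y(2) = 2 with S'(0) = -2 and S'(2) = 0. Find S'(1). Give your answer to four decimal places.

5.7500

Put M_i = S'' at the i-th knot. Here h = (1, 1) and Δ = (8, -1), so the interior equations h_(i-1)·M_(i-1) + 2(h_(i-1)+h_i)·M_i + h_i·M_(i+1) = 6(Δ_i − Δ_(i-1)) read
  1·M_0 + 4·M_1 + 1·M_2 = 6(Δ_1 - Δ_0) = -54
Clamped end conditions give two more equations: 2h_0·M_0 + h_0·M_1 = 6(Δ_0 - S'(0)) = 60 and h_1·M_1 + 2h_1·M_2 = 6(S'(2) - Δ_1) = 6.
Solving the tridiagonal system: M_0 = 89/2, M_1 = -29, M_2 = 35/2.
On [1, 2], S'(t) = b_1 + 2c_1·(t - 1) + 3d_1·(t - 1)² with b_1 = Δ_1 - h_1(2M_1 + M_2)/6 = 23/4, c_1 = M_1/2 = -29/2, d_1 = (M_2 - M_1)/(6h_1) = 31/4. So S'(1) = 23/4.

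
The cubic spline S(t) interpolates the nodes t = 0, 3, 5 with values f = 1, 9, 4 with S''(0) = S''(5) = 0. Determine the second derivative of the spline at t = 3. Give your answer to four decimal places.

-3.1000

Put σ_i = S'' at the i-th knot. Here h = (3, 2) and Δ = (8/3, -5/2), so the interior equations h_(i-1)·σ_(i-1) + 2(h_(i-1)+h_i)·σ_i + h_i·σ_(i+1) = 6(Δ_i − Δ_(i-1)) read
  3·σ_0 + 10·σ_1 + 2·σ_2 = 6(Δ_1 - Δ_0) = -31
Natural end conditions: σ_0 = σ_2 = 0.
Solving: σ_0 = 0, σ_1 = -31/10, σ_2 = 0.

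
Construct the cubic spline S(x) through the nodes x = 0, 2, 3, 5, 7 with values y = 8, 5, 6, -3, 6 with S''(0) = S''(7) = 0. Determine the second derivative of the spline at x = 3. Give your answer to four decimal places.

Let σ_i = S''(x_i). Step sizes h_i = 2, 1, 2, 2; slopes of the chords Δ_i = (y_(i+1) - y_i)/h_i = -3/2, 1, -9/2, 9/2.
  2·σ_0 + 6·σ_1 + 1·σ_2 = 6(Δ_1 - Δ_0) = 15
  1·σ_1 + 6·σ_2 + 2·σ_3 = 6(Δ_2 - Δ_1) = -33
  2·σ_2 + 8·σ_3 + 2·σ_4 = 6(Δ_3 - Δ_2) = 54
Natural end conditions: σ_0 = σ_4 = 0.
Solving the tridiagonal system: σ_0 = 0, σ_1 = 129/32, σ_2 = -147/16, σ_3 = 579/64, σ_4 = 0.

-9.1875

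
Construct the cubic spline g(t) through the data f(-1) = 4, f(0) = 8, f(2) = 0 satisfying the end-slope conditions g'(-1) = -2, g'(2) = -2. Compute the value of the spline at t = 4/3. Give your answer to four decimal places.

With M_i denoting the second derivative at x_i, h_i = 1, 2, and Δ_i = (y_(i+1) − y_i)/h_i = 4, -4:
  1·M_0 + 6·M_1 + 2·M_2 = 6(Δ_1 - Δ_0) = -48
Clamped end conditions give two more equations: 2h_0·M_0 + h_0·M_1 = 6(Δ_0 - g'(-1)) = 36 and h_1·M_1 + 2h_1·M_2 = 6(g'(2) - Δ_1) = 12.
Hence M_0 = 26, M_1 = -16, M_2 = 11.
On [0, 2], g(t) = 8 + 3·t - 8·t² + 9/4·t³.
With t = 4/3: g(4/3) = 28/9.

3.1111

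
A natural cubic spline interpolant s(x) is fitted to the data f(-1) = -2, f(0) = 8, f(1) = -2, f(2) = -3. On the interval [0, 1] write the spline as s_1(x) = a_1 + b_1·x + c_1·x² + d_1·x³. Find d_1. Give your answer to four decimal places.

With M_i denoting the second derivative at x_i, h_i = 1, 1, 1, and Δ_i = (y_(i+1) − y_i)/h_i = 10, -10, -1:
  1·M_0 + 4·M_1 + 1·M_2 = 6(Δ_1 - Δ_0) = -120
  1·M_1 + 4·M_2 + 1·M_3 = 6(Δ_2 - Δ_1) = 54
Natural end conditions: M_0 = M_3 = 0.
Solving the tridiagonal system: M_0 = 0, M_1 = -178/5, M_2 = 112/5, M_3 = 0.
On [0, 1], with s_1(x) = a_1 + b_1·x + c_1·x² + d_1·x³: c_1 = M_1/2 = -89/5, d_1 = (M_2 - M_1)/(6h_1) = 29/3, b_1 = Δ_1 - h_1(2M_1 + M_2)/6 = -28/15.

9.6667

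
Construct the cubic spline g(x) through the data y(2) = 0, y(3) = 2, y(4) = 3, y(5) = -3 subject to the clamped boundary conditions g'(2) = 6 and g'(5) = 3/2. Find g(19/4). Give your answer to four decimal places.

-2.4891

Let σ_i = g''(x_i). Step sizes h_i = 1, 1, 1; slopes of the chords Δ_i = (y_(i+1) - y_i)/h_i = 2, 1, -6.
  1·σ_0 + 4·σ_1 + 1·σ_2 = 6(Δ_1 - Δ_0) = -6
  1·σ_1 + 4·σ_2 + 1·σ_3 = 6(Δ_2 - Δ_1) = -42
Clamped end conditions give two more equations: 2h_0·σ_0 + h_0·σ_1 = 6(Δ_0 - g'(2)) = -24 and h_2·σ_2 + 2h_2·σ_3 = 6(g'(5) - Δ_2) = 45.
Hence σ_0 = -79/5, σ_1 = 38/5, σ_2 = -103/5, σ_3 = 164/5.
On [4, 5], g(x) = 3 - 23/5·(x - 4) - 103/10·(x - 4)² + 89/10·(x - 4)³.
With (x - 4) = 3/4: g(19/4) = -1593/640.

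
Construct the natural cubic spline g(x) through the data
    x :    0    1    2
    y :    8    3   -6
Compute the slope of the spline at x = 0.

-4

With M_i denoting the second derivative at x_i, h_i = 1, 1, and Δ_i = (y_(i+1) − y_i)/h_i = -5, -9:
  1·M_0 + 4·M_1 + 1·M_2 = 6(Δ_1 - Δ_0) = -24
Natural end conditions: M_0 = M_2 = 0.
Forward elimination and back-substitution give M_0 = 0, M_1 = -6, M_2 = 0.
On [0, 1], g'(x) = b_0 + 2c_0·x + 3d_0·x² with b_0 = Δ_0 - h_0(2M_0 + M_1)/6 = -4, c_0 = M_0/2 = 0, d_0 = (M_1 - M_0)/(6h_0) = -1. So g'(0) = -4.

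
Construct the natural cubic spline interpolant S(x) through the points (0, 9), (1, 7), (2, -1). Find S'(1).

Write M_i for S''(x_i). With h_i = 1, 1 and divided differences Δ_i = -2, -8, the continuity of S' gives the tridiagonal system
  1·M_0 + 4·M_1 + 1·M_2 = 6(Δ_1 - Δ_0) = -36
Natural end conditions: M_0 = M_2 = 0.
Solving: M_0 = 0, M_1 = -9, M_2 = 0.
On [1, 2], S'(x) = b_1 + 2c_1·(x - 1) + 3d_1·(x - 1)² with b_1 = Δ_1 - h_1(2M_1 + M_2)/6 = -5, c_1 = M_1/2 = -9/2, d_1 = (M_2 - M_1)/(6h_1) = 3/2. So S'(1) = -5.

-5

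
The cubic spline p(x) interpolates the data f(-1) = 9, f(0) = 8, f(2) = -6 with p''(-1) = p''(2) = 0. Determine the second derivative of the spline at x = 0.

-6

Let M_i = p''(x_i). Step sizes h_i = 1, 2; slopes of the chords Δ_i = (y_(i+1) - y_i)/h_i = -1, -7.
  1·M_0 + 6·M_1 + 2·M_2 = 6(Δ_1 - Δ_0) = -36
Natural end conditions: M_0 = M_2 = 0.
Solving the tridiagonal system: M_0 = 0, M_1 = -6, M_2 = 0.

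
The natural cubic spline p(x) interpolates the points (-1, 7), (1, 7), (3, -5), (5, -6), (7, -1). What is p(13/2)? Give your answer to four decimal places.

-2.3923

Put m_i = p'' at the i-th knot. Here h = (2, 2, 2, 2) and Δ = (0, -6, -1/2, 5/2), so the interior equations h_(i-1)·m_(i-1) + 2(h_(i-1)+h_i)·m_i + h_i·m_(i+1) = 6(Δ_i − Δ_(i-1)) read
  2·m_0 + 8·m_1 + 2·m_2 = 6(Δ_1 - Δ_0) = -36
  2·m_1 + 8·m_2 + 2·m_3 = 6(Δ_2 - Δ_1) = 33
  2·m_2 + 8·m_3 + 2·m_4 = 6(Δ_3 - Δ_2) = 18
Natural end conditions: m_0 = m_4 = 0.
Solving: m_0 = 0, m_1 = -327/56, m_2 = 75/14, m_3 = 51/56, m_4 = 0.
On [5, 7], p(x) = -6 + 53/28·(x - 5) + 51/112·(x - 5)² - 17/224·(x - 5)³.
With (x - 5) = 3/2: p(13/2) = -4287/1792.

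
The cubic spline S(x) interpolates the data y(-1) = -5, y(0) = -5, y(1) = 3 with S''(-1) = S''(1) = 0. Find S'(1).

10

Write M_i for S''(x_i). With h_i = 1, 1 and divided differences Δ_i = 0, 8, the continuity of S' gives the tridiagonal system
  1·M_0 + 4·M_1 + 1·M_2 = 6(Δ_1 - Δ_0) = 48
Natural end conditions: M_0 = M_2 = 0.
Hence M_0 = 0, M_1 = 12, M_2 = 0.
On [0, 1], S'(x) = b_1 + 2c_1·x + 3d_1·x² with b_1 = Δ_1 - h_1(2M_1 + M_2)/6 = 4, c_1 = M_1/2 = 6, d_1 = (M_2 - M_1)/(6h_1) = -2. So S'(1) = 10.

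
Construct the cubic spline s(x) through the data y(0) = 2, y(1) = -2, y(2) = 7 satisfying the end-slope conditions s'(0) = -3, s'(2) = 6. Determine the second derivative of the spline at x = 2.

-24

With M_i denoting the second derivative at x_i, h_i = 1, 1, and Δ_i = (y_(i+1) − y_i)/h_i = -4, 9:
  1·M_0 + 4·M_1 + 1·M_2 = 6(Δ_1 - Δ_0) = 78
Clamped end conditions give two more equations: 2h_0·M_0 + h_0·M_1 = 6(Δ_0 - s'(0)) = -6 and h_1·M_1 + 2h_1·M_2 = 6(s'(2) - Δ_1) = -18.
Hence M_0 = -18, M_1 = 30, M_2 = -24.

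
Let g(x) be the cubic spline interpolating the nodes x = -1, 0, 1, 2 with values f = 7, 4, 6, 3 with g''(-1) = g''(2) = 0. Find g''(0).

10

Write M_i for g''(x_i). With h_i = 1, 1, 1 and divided differences Δ_i = -3, 2, -3, the continuity of g' gives the tridiagonal system
  1·M_0 + 4·M_1 + 1·M_2 = 6(Δ_1 - Δ_0) = 30
  1·M_1 + 4·M_2 + 1·M_3 = 6(Δ_2 - Δ_1) = -30
Natural end conditions: M_0 = M_3 = 0.
Hence M_0 = 0, M_1 = 10, M_2 = -10, M_3 = 0.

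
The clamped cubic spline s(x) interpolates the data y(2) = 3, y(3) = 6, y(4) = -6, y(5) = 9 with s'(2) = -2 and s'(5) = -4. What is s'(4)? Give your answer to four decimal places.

5.1333

With σ_i denoting the second derivative at x_i, h_i = 1, 1, 1, and Δ_i = (y_(i+1) − y_i)/h_i = 3, -12, 15:
  1·σ_0 + 4·σ_1 + 1·σ_2 = 6(Δ_1 - Δ_0) = -90
  1·σ_1 + 4·σ_2 + 1·σ_3 = 6(Δ_2 - Δ_1) = 162
Clamped end conditions give two more equations: 2h_0·σ_0 + h_0·σ_1 = 6(Δ_0 - s'(2)) = 30 and h_2·σ_2 + 2h_2·σ_3 = 6(s'(5) - Δ_2) = -114.
Hence σ_0 = 616/15, σ_1 = -782/15, σ_2 = 1162/15, σ_3 = -1436/15.
On [4, 5], s'(x) = b_2 + 2c_2·(x - 4) + 3d_2·(x - 4)² with b_2 = Δ_2 - h_2(2σ_2 + σ_3)/6 = 77/15, c_2 = σ_2/2 = 581/15, d_2 = (σ_3 - σ_2)/(6h_2) = -433/15. So s'(4) = 77/15.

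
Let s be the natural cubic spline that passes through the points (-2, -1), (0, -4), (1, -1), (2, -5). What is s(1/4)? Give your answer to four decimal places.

-3.1328

Write σ_i for s''(x_i). With h_i = 2, 1, 1 and divided differences Δ_i = -3/2, 3, -4, the continuity of s' gives the tridiagonal system
  2·σ_0 + 6·σ_1 + 1·σ_2 = 6(Δ_1 - Δ_0) = 27
  1·σ_1 + 4·σ_2 + 1·σ_3 = 6(Δ_2 - Δ_1) = -42
Natural end conditions: σ_0 = σ_3 = 0.
Forward elimination and back-substitution give σ_0 = 0, σ_1 = 150/23, σ_2 = -279/23, σ_3 = 0.
On [0, 1], s(x) = -4 + 131/46·x + 75/23·x² - 143/46·x³.
With x = 1/4: s(1/4) = -401/128.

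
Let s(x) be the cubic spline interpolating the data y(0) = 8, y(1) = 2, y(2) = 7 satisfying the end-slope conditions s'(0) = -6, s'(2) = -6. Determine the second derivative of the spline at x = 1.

Put m_i = s'' at the i-th knot. Here h = (1, 1) and Δ = (-6, 5), so the interior equations h_(i-1)·m_(i-1) + 2(h_(i-1)+h_i)·m_i + h_i·m_(i+1) = 6(Δ_i − Δ_(i-1)) read
  1·m_0 + 4·m_1 + 1·m_2 = 6(Δ_1 - Δ_0) = 66
Clamped end conditions give two more equations: 2h_0·m_0 + h_0·m_1 = 6(Δ_0 - s'(0)) = 0 and h_1·m_1 + 2h_1·m_2 = 6(s'(2) - Δ_1) = -66.
Hence m_0 = -33/2, m_1 = 33, m_2 = -99/2.

33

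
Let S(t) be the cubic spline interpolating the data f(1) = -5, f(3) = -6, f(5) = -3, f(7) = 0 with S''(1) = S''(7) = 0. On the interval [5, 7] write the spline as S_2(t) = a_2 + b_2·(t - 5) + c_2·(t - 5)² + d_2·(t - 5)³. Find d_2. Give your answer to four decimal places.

Let M_i = S''(x_i). Step sizes h_i = 2, 2, 2; slopes of the chords Δ_i = (y_(i+1) - y_i)/h_i = -1/2, 3/2, 3/2.
  2·M_0 + 8·M_1 + 2·M_2 = 6(Δ_1 - Δ_0) = 12
  2·M_1 + 8·M_2 + 2·M_3 = 6(Δ_2 - Δ_1) = 0
Natural end conditions: M_0 = M_3 = 0.
Solving: M_0 = 0, M_1 = 8/5, M_2 = -2/5, M_3 = 0.
On [5, 7], with S_2(t) = a_2 + b_2·(t - 5) + c_2·(t - 5)² + d_2·(t - 5)³: c_2 = M_2/2 = -1/5, d_2 = (M_3 - M_2)/(6h_2) = 1/30, b_2 = Δ_2 - h_2(2M_2 + M_3)/6 = 53/30.

0.0333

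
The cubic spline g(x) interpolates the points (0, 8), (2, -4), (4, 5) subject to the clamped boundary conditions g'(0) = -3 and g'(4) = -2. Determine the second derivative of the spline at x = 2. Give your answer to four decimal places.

Let m_i = g''(x_i). Step sizes h_i = 2, 2; slopes of the chords Δ_i = (y_(i+1) - y_i)/h_i = -6, 9/2.
  2·m_0 + 8·m_1 + 2·m_2 = 6(Δ_1 - Δ_0) = 63
Clamped end conditions give two more equations: 2h_0·m_0 + h_0·m_1 = 6(Δ_0 - g'(0)) = -18 and h_1·m_1 + 2h_1·m_2 = 6(g'(4) - Δ_1) = -39.
Solving the tridiagonal system: m_0 = -97/8, m_1 = 61/4, m_2 = -139/8.

15.2500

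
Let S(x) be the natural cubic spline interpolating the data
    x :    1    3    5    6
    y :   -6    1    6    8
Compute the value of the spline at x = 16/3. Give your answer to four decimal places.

6.6835

Put σ_i = S'' at the i-th knot. Here h = (2, 2, 1) and Δ = (7/2, 5/2, 2), so the interior equations h_(i-1)·σ_(i-1) + 2(h_(i-1)+h_i)·σ_i + h_i·σ_(i+1) = 6(Δ_i − Δ_(i-1)) read
  2·σ_0 + 8·σ_1 + 2·σ_2 = 6(Δ_1 - Δ_0) = -6
  2·σ_1 + 6·σ_2 + 1·σ_3 = 6(Δ_2 - Δ_1) = -3
Natural end conditions: σ_0 = σ_3 = 0.
Hence σ_0 = 0, σ_1 = -15/22, σ_2 = -3/11, σ_3 = 0.
On [5, 6], S(x) = 6 + 23/11·(x - 5) - 3/22·(x - 5)² + 1/22·(x - 5)³.
With (x - 5) = 1/3: S(16/3) = 1985/297.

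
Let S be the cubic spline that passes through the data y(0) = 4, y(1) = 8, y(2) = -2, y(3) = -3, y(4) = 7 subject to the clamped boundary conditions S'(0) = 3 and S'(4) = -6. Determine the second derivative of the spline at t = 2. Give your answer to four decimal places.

Put M_i = S'' at the i-th knot. Here h = (1, 1, 1, 1) and Δ = (4, -10, -1, 10), so the interior equations h_(i-1)·M_(i-1) + 2(h_(i-1)+h_i)·M_i + h_i·M_(i+1) = 6(Δ_i − Δ_(i-1)) read
  1·M_0 + 4·M_1 + 1·M_2 = 6(Δ_1 - Δ_0) = -84
  1·M_1 + 4·M_2 + 1·M_3 = 6(Δ_2 - Δ_1) = 54
  1·M_2 + 4·M_3 + 1·M_4 = 6(Δ_3 - Δ_2) = 66
Clamped end conditions give two more equations: 2h_0·M_0 + h_0·M_1 = 6(Δ_0 - S'(0)) = 6 and h_3·M_3 + 2h_3·M_4 = 6(S'(4) - Δ_3) = -96.
Forward elimination and back-substitution give M_0 = 243/14, M_1 = -201/7, M_2 = 27/2, M_3 = 201/7, M_4 = -873/14.

13.5000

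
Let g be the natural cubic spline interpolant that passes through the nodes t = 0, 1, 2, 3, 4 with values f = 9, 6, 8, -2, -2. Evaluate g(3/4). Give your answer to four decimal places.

Put m_i = g'' at the i-th knot. Here h = (1, 1, 1, 1) and Δ = (-3, 2, -10, 0), so the interior equations h_(i-1)·m_(i-1) + 2(h_(i-1)+h_i)·m_i + h_i·m_(i+1) = 6(Δ_i − Δ_(i-1)) read
  1·m_0 + 4·m_1 + 1·m_2 = 6(Δ_1 - Δ_0) = 30
  1·m_1 + 4·m_2 + 1·m_3 = 6(Δ_2 - Δ_1) = -72
  1·m_2 + 4·m_3 + 1·m_4 = 6(Δ_3 - Δ_2) = 60
Natural end conditions: m_0 = m_4 = 0.
Hence m_0 = 0, m_1 = 57/4, m_2 = -27, m_3 = 87/4, m_4 = 0.
On [0, 1], g(t) = 9 - 43/8·t + 0·t² + 19/8·t³.
With t = 3/4: g(3/4) = 3057/512.

5.9707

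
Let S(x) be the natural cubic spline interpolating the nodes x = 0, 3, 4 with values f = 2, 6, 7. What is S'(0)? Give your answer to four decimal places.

Put σ_i = S'' at the i-th knot. Here h = (3, 1) and Δ = (4/3, 1), so the interior equations h_(i-1)·σ_(i-1) + 2(h_(i-1)+h_i)·σ_i + h_i·σ_(i+1) = 6(Δ_i − Δ_(i-1)) read
  3·σ_0 + 8·σ_1 + 1·σ_2 = 6(Δ_1 - Δ_0) = -2
Natural end conditions: σ_0 = σ_2 = 0.
Forward elimination and back-substitution give σ_0 = 0, σ_1 = -1/4, σ_2 = 0.
On [0, 3], S'(x) = b_0 + 2c_0·x + 3d_0·x² with b_0 = Δ_0 - h_0(2σ_0 + σ_1)/6 = 35/24, c_0 = σ_0/2 = 0, d_0 = (σ_1 - σ_0)/(6h_0) = -1/72. So S'(0) = 35/24.

1.4583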